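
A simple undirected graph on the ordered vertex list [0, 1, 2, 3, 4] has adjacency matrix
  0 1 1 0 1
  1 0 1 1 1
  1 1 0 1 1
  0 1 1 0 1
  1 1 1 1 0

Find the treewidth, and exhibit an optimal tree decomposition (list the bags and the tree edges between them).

Every bag has size at most 4, so the width is 4 − 1 = 3 and tw(G) ≤ 3. Conversely, {0, 1, 2, 4} is a clique of size 4, and the vertices of any clique must share a bag in every tree decomposition; so some bag has ≥ 4 vertices and tw(G) ≥ 3. The upper and lower bounds meet at 3, so that is the treewidth.

Treewidth 3.
Bags: B1 = {1, 2, 3, 4}  B2 = {0, 1, 2, 4}
Tree: B1–B2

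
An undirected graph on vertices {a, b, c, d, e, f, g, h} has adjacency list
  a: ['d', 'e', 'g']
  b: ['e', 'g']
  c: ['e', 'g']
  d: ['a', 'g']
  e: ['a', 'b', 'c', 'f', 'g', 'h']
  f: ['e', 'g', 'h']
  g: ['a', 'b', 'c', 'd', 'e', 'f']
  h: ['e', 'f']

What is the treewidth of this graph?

A width-2 tree decomposition is:
Bags: B1 = {b, e, g}  B2 = {a, e, g}  B3 = {e, f, g}  B4 = {c, e, g}  B5 = {e, f, h}  B6 = {a, d, g}
Tree: B1–B2, B2–B3, B3–B4, B3–B5, B2–B6
Every bag has size at most 3, so the width is 3 − 1 = 2 and tw(G) ≤ 2. On the other hand G contains the 3-clique {a, d, g}. A clique must lie in a single bag of any decomposition, so no decomposition can have width below 2. Hence tw(G) = 2 exactly.

2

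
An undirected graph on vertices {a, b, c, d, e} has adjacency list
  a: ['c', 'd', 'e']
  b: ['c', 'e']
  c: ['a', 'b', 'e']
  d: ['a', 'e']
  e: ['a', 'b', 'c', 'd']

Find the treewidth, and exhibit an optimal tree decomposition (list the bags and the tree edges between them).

Treewidth 2.
One such decomposition:
Bags: B1 = {a, c, e}  B2 = {a, d, e}  B3 = {b, c, e}
Tree: B1–B2, B1–B3

The largest bag has 3 vertices, giving width 2; this decomposition certifies tw(G) ≤ 2. For the lower bound, the 3 vertices {a, d, e} are pairwise adjacent, and any tree decomposition puts a clique entirely inside one bag — forcing width ≥ 2. The upper and lower bounds meet at 2, so that is the treewidth.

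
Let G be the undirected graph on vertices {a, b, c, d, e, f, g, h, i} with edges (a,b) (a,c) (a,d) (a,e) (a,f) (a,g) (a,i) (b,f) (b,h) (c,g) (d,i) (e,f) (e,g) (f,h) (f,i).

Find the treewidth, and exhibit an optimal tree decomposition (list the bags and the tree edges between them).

Treewidth 2.
One optimal decomposition is:
Bags: B1 = {a, b, f}  B2 = {a, e, f}  B3 = {a, f, i}  B4 = {a, e, g}  B5 = {b, f, h}  B6 = {a, d, i}  B7 = {a, c, g}
Tree: B1–B2, B1–B3, B2–B4, B1–B5, B3–B6, B4–B7

The largest bag has 3 vertices, giving width 2; this decomposition certifies tw(G) ≤ 2. On the other hand G contains the 3-clique {b, f, h}. A clique must lie in a single bag of any decomposition, so no decomposition can have width below 2. Therefore the treewidth is 2.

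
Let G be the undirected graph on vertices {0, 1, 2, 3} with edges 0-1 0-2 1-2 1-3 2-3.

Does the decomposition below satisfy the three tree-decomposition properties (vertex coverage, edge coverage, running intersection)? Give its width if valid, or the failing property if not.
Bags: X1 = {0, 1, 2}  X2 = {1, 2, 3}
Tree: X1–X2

Every vertex of G appears in some bag (union = {0, 1, 2, 3}); every edge is covered by a bag; and for each vertex v the set of bags containing v is connected in the bag tree. The decomposition is therefore valid. The largest bag has 3 vertices, so the width is 2.

Yes; width 2.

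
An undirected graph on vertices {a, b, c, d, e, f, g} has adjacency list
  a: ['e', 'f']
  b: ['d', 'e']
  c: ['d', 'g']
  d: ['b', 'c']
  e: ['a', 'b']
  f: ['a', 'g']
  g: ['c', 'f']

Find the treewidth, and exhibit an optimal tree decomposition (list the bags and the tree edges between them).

Treewidth 2.
Bags: B1 = {a, e, f}  B2 = {e, f, g}  B3 = {c, e, g}  B4 = {c, d, e}  B5 = {b, d, e}
Tree: B1–B2, B2–B3, B3–B4, B4–B5

Every bag has size at most 3, so the width is 3 − 1 = 2 and tw(G) ≤ 2. Since e–a–f–g–c–d–b–e is a cycle in G, G is not acyclic. Forests are exactly the graphs of treewidth ≤ 1, so tw(G) ≥ 2. Hence tw(G) = 2 exactly.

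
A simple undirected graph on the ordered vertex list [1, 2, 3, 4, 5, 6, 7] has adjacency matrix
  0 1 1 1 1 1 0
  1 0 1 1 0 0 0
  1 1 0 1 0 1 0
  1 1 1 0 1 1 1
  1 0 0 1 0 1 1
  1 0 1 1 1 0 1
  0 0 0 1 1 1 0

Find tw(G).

3

A width-3 tree decomposition is:
Bags: B1 = {1, 2, 3, 4}  B2 = {1, 3, 4, 6}  B3 = {1, 4, 5, 6}  B4 = {4, 5, 6, 7}
Tree: B1–B2, B2–B3, B3–B4
Each bag holds 4 vertices, so the decomposition has width 3, which upper-bounds the treewidth. On the other hand G contains the 4-clique {1, 2, 3, 4}. A clique must lie in a single bag of any decomposition, so no decomposition can have width below 3. Hence tw(G) = 3 exactly.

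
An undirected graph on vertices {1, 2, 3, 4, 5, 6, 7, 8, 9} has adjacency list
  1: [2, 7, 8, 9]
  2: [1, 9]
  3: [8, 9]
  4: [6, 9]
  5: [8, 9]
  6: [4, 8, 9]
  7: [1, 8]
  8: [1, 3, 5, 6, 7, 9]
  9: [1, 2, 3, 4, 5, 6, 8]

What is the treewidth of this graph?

2

A width-2 tree decomposition is:
Bags: B1 = {1, 8, 9}  B2 = {1, 7, 8}  B3 = {3, 8, 9}  B4 = {1, 2, 9}  B5 = {5, 8, 9}  B6 = {6, 8, 9}  B7 = {4, 6, 9}
Tree: B1–B2, B1–B3, B1–B4, B1–B5, B1–B6, B6–B7
The largest bag has 3 vertices, giving width 2; this decomposition certifies tw(G) ≤ 2. Conversely, {1, 8, 9} is a clique of size 3, and the vertices of any clique must share a bag in every tree decomposition; so some bag has ≥ 3 vertices and tw(G) ≥ 2. Combining the bounds, tw(G) = 2.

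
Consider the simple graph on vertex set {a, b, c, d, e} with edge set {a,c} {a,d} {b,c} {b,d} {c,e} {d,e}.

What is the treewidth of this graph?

A width-2 tree decomposition is:
Bags: B1 = {a, c, d}  B2 = {b, c, d}  B3 = {c, d, e}
Tree: B1–B2, B2–B3
The largest bag has 3 vertices, giving width 2; this decomposition certifies tw(G) ≤ 2. For the lower bound, G contains the cycle a–c–b–d–a, so G is not a forest; only forests have treewidth ≤ 1, hence tw(G) ≥ 2. Hence tw(G) = 2 exactly.

2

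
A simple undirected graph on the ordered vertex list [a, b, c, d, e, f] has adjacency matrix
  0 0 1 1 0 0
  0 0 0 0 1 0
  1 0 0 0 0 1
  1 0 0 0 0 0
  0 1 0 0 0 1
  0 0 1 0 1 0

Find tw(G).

A width-1 tree decomposition is:
Bags: B1 = {b, e}  B2 = {e, f}  B3 = {c, f}  B4 = {a, c}  B5 = {a, d}
Tree: B1–B2, B2–B3, B3–B4, B4–B5
Every bag has size at most 2, so the width is 2 − 1 = 1 and tw(G) ≤ 1. Any graph with an edge has treewidth ≥ 1, and G has the edge b–e. Therefore the treewidth is 1.

1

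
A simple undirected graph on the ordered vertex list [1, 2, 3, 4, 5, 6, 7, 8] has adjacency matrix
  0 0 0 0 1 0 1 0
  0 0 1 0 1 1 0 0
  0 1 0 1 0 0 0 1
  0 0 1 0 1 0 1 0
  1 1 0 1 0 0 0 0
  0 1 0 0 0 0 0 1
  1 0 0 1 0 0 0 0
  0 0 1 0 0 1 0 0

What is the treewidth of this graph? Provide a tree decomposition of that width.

Treewidth 2.
Bags: B1 = {1, 4, 7}  B2 = {1, 4, 5}  B3 = {3, 4, 5}  B4 = {2, 3, 5}  B5 = {2, 3, 8}  B6 = {2, 6, 8}
Tree: B1–B2, B2–B3, B3–B4, B4–B5, B5–B6

The largest bag has 3 vertices, giving width 2; this decomposition certifies tw(G) ≤ 2. The edges 7–1–5–4–7 form a cycle, so G is not a tree and its treewidth is at least 2. Hence tw(G) = 2 exactly.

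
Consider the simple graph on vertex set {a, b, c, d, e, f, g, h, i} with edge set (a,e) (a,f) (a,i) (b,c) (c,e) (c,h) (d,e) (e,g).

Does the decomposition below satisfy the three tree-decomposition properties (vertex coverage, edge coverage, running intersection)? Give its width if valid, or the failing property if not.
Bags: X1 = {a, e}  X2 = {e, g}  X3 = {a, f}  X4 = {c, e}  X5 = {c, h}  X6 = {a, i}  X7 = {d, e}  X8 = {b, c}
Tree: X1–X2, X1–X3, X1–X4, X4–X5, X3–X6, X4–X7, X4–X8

Every vertex of G appears in some bag (union = {a, b, c, d, e, f, g, h, i}); every edge is covered by a bag; and for each vertex v the set of bags containing v is connected in the bag tree. The decomposition is therefore valid. The largest bag has 2 vertices, so the width is 1.

Yes; width 1.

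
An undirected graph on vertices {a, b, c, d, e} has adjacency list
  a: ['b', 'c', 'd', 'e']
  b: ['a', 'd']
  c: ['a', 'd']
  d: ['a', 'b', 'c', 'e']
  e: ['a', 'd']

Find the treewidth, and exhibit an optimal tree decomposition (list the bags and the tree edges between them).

The largest bag has 3 vertices, giving width 2; this decomposition certifies tw(G) ≤ 2. Conversely, {a, d, e} is a clique of size 3, and the vertices of any clique must share a bag in every tree decomposition; so some bag has ≥ 3 vertices and tw(G) ≥ 2. Therefore the treewidth is 2.

Treewidth 2.
One optimal decomposition is:
Bags: B1 = {a, c, d}  B2 = {a, d, e}  B3 = {a, b, d}
Tree: B1–B2, B2–B3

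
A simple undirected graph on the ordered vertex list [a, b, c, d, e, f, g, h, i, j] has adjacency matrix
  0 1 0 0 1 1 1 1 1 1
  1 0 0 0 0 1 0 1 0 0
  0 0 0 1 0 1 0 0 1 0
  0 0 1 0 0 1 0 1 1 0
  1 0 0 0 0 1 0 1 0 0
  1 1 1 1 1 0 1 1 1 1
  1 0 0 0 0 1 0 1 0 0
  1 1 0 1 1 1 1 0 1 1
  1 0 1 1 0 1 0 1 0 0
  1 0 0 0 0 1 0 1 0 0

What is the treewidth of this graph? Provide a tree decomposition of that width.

The largest bag has 4 vertices, giving width 3; this decomposition certifies tw(G) ≤ 3. For the lower bound, the 4 vertices {d, f, h, i} are pairwise adjacent, and any tree decomposition puts a clique entirely inside one bag — forcing width ≥ 3. Hence tw(G) = 3 exactly.

Treewidth 3.
Bags: B1 = {a, f, h, i}  B2 = {a, f, g, h}  B3 = {d, f, h, i}  B4 = {a, b, f, h}  B5 = {a, e, f, h}  B6 = {a, f, h, j}  B7 = {c, d, f, i}
Tree: B1–B2, B1–B3, B1–B4, B1–B5, B2–B6, B3–B7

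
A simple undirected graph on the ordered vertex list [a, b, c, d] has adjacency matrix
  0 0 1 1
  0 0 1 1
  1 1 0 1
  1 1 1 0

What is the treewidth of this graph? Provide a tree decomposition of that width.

Treewidth 2.
One such decomposition:
Bags: B1 = {b, c, d}  B2 = {a, c, d}
Tree: B1–B2

Each bag holds 3 vertices, so the decomposition has width 2, which upper-bounds the treewidth. Conversely, {a, c, d} is a clique of size 3, and the vertices of any clique must share a bag in every tree decomposition; so some bag has ≥ 3 vertices and tw(G) ≥ 2. Therefore the treewidth is 2.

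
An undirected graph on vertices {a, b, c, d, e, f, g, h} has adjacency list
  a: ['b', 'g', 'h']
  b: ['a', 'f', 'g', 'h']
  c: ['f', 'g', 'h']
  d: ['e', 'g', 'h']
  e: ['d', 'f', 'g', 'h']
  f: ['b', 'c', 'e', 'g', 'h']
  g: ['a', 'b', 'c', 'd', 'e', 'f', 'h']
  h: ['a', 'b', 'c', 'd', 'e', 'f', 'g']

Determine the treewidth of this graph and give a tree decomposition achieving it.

Each bag holds 4 vertices, so the decomposition has width 3, which upper-bounds the treewidth. On the other hand G contains the 4-clique {d, e, g, h}. A clique must lie in a single bag of any decomposition, so no decomposition can have width below 3. The upper and lower bounds meet at 3, so that is the treewidth.

Treewidth 3.
One such decomposition:
Bags: B1 = {b, f, g, h}  B2 = {c, f, g, h}  B3 = {e, f, g, h}  B4 = {a, b, g, h}  B5 = {d, e, g, h}
Tree: B1–B2, B1–B3, B1–B4, B3–B5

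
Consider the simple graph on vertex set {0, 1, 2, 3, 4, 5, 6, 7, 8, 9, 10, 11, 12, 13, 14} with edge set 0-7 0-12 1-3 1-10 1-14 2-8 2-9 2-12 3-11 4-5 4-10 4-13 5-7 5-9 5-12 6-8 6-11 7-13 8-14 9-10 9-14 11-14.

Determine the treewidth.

3

A width-3 tree decomposition is:
Bags: B1 = {0, 7, 12, 13}  B2 = {5, 7, 12, 13}  B3 = {4, 5, 12, 13}  B4 = {2, 4, 5, 12}  B5 = {2, 4, 5, 9}  B6 = {2, 4, 9, 10}  B7 = {2, 8, 9, 10}  B8 = {8, 9, 10, 14}  B9 = {1, 8, 10, 14}  B10 = {1, 6, 8, 14}  B11 = {1, 6, 11, 14}  B12 = {1, 3, 6, 11}
Tree: B1–B2, B2–B3, B3–B4, B4–B5, B5–B6, B6–B7, B7–B8, B8–B9, B9–B10, B10–B11, B11–B12
Every bag has size at most 4, so the width is 4 − 1 = 3 and tw(G) ≤ 3. For the lower bound: the 4 vertex sets {0,7,13}, {12}, {5}, {2,4,9,10} are disjoint, each induces a connected subgraph, and every pair is joined by at least one edge of G. Contracting each set to a single vertex therefore yields K_{4} as a minor, and since treewidth is minor-monotone, tw(G) ≥ tw(K_{4}) = 3. Therefore the treewidth is 3.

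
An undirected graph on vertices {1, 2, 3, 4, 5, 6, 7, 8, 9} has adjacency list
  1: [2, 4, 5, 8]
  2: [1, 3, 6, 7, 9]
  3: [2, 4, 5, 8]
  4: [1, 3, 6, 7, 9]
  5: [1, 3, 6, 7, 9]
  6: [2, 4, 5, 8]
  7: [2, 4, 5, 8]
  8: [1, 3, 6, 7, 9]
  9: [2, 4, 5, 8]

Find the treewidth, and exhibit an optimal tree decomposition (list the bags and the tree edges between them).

Treewidth 4.
One optimal decomposition is:
Bags: B1 = {2, 4, 5, 6, 8}  B2 = {2, 3, 4, 5, 8}  B3 = {2, 4, 5, 7, 8}  B4 = {2, 4, 5, 8, 9}  B5 = {1, 2, 4, 5, 8}
Tree: B1–B2, B2–B3, B3–B4, B4–B5

The largest bag has 5 vertices, giving width 4; this decomposition certifies tw(G) ≤ 4. For the lower bound: the 5 vertex sets {2,6}, {3,4}, {7,8}, {5}, {9} are disjoint, each induces a connected subgraph, and every pair is joined by at least one edge of G. Contracting each set to a single vertex therefore yields K_{5} as a minor, and since treewidth is minor-monotone, tw(G) ≥ tw(K_{5}) = 4. Hence tw(G) = 4 exactly.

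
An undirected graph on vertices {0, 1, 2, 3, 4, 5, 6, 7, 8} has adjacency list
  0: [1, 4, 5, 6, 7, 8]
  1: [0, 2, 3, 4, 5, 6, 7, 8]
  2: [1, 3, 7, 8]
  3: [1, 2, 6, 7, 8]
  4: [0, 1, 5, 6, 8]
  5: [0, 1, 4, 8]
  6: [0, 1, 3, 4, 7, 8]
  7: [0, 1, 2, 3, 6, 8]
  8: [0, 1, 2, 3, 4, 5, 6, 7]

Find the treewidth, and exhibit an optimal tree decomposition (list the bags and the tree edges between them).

Treewidth 4.
One optimal decomposition is:
Bags: B1 = {0, 1, 4, 5, 8}  B2 = {0, 1, 4, 6, 8}  B3 = {0, 1, 6, 7, 8}  B4 = {1, 3, 6, 7, 8}  B5 = {1, 2, 3, 7, 8}
Tree: B1–B2, B2–B3, B3–B4, B4–B5

Every bag has size at most 5, so the width is 5 − 1 = 4 and tw(G) ≤ 4. On the other hand G contains the 5-clique {0, 1, 4, 5, 8}. A clique must lie in a single bag of any decomposition, so no decomposition can have width below 4. Therefore the treewidth is 4.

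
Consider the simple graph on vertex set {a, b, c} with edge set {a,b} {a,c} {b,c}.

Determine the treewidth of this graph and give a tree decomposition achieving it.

A single bag containing all 3 vertices is trivially a valid decomposition of width 2. On the other hand G contains the 3-clique {a, b, c}. A clique must lie in a single bag of any decomposition, so no decomposition can have width below 2. Hence tw(G) = 2 exactly.

Treewidth 2.
Bags: B1 = {a, b, c}
Tree: (single bag)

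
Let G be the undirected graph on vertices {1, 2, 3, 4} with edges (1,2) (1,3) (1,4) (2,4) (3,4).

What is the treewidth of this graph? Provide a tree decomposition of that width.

Each bag holds 3 vertices, so the decomposition has width 2, which upper-bounds the treewidth. Conversely, {1, 2, 4} is a clique of size 3, and the vertices of any clique must share a bag in every tree decomposition; so some bag has ≥ 3 vertices and tw(G) ≥ 2. Therefore the treewidth is 2.

Treewidth 2.
One such decomposition:
Bags: B1 = {1, 3, 4}  B2 = {1, 2, 4}
Tree: B1–B2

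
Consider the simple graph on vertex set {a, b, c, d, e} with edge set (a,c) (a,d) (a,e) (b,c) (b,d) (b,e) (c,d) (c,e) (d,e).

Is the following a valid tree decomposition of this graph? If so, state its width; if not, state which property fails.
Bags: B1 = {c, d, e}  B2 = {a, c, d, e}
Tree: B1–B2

A tree decomposition must satisfy three properties: every vertex lies in some bag; for every edge, both endpoints lie together in some bag; and for every vertex, the bags containing it form a connected subtree. Here vertex b appears in no bag, so the decomposition is invalid.

No — vertex b appears in no bag.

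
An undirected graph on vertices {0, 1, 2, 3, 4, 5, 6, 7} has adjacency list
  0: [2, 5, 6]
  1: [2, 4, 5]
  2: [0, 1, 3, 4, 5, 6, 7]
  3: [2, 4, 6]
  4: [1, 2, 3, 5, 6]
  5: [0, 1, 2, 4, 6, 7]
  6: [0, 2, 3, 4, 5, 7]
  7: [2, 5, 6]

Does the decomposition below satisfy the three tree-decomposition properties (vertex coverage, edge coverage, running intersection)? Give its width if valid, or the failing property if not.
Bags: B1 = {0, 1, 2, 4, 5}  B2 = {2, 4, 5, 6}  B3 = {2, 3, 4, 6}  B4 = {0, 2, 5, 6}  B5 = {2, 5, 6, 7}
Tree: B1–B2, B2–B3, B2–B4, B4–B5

No — bags containing vertex 0 are not connected in the tree.

A tree decomposition must satisfy three properties: every vertex lies in some bag; for every edge, both endpoints lie together in some bag; and for every vertex, the bags containing it form a connected subtree. Here bags containing vertex 0 are not connected in the tree, so the decomposition is invalid.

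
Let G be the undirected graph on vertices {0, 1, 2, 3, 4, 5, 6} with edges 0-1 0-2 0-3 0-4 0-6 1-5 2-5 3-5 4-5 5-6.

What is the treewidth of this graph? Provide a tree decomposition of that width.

Treewidth 2.
Bags: B1 = {0, 4, 5}  B2 = {0, 3, 5}  B3 = {0, 1, 5}  B4 = {0, 2, 5}  B5 = {0, 5, 6}
Tree: B1–B2, B2–B3, B3–B4, B4–B5

The largest bag has 3 vertices, giving width 2; this decomposition certifies tw(G) ≤ 2. For the lower bound, G contains the cycle 5–4–0–3–5, so G is not a forest; only forests have treewidth ≤ 1, hence tw(G) ≥ 2. Combining the bounds, tw(G) = 2.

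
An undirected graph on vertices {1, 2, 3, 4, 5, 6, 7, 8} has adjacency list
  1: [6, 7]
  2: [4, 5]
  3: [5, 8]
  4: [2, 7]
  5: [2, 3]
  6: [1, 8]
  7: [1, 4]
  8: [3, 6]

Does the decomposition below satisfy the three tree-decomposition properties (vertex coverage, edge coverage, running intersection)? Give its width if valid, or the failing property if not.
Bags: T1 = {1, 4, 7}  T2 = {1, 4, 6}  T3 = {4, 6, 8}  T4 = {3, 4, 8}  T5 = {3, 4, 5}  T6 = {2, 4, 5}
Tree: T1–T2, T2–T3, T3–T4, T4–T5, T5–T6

Checking the three conditions: (i) the bags cover all of {1, 2, 3, 4, 5, 6, 7, 8}; (ii) for each edge, some bag contains both endpoints; (iii) the bags containing any fixed vertex form a subtree. All hold, so the decomposition is valid with width 3 − 1 = 2.

Yes; width 2.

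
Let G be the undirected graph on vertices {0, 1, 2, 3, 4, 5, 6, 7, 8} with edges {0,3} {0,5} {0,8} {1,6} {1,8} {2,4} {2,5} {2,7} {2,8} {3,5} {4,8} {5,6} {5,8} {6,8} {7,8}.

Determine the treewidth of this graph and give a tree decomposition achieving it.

Each bag holds 3 vertices, so the decomposition has width 2, which upper-bounds the treewidth. Conversely, {0, 5, 8} is a clique of size 3, and the vertices of any clique must share a bag in every tree decomposition; so some bag has ≥ 3 vertices and tw(G) ≥ 2. Therefore the treewidth is 2.

Treewidth 2.
One such decomposition:
Bags: B1 = {5, 6, 8}  B2 = {0, 5, 8}  B3 = {1, 6, 8}  B4 = {2, 5, 8}  B5 = {2, 4, 8}  B6 = {0, 3, 5}  B7 = {2, 7, 8}
Tree: B1–B2, B1–B3, B1–B4, B4–B5, B2–B6, B5–B7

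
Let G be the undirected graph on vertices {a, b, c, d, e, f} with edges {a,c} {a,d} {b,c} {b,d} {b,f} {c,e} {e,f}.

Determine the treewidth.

2

A width-2 tree decomposition is:
Bags: B1 = {c, e, f}  B2 = {b, c, f}  B3 = {a, b, c}  B4 = {a, b, d}
Tree: B1–B2, B2–B3, B3–B4
Every bag has size at most 3, so the width is 3 − 1 = 2 and tw(G) ≤ 2. Since e–f–b–c–e is a cycle in G, G is not acyclic. Forests are exactly the graphs of treewidth ≤ 1, so tw(G) ≥ 2. Therefore the treewidth is 2.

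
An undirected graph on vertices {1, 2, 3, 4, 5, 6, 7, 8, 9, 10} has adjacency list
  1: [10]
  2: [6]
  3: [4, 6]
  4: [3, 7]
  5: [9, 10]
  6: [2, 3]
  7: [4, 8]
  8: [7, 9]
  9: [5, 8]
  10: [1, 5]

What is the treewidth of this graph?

A width-1 tree decomposition is:
Bags: B1 = {1, 10}  B2 = {5, 10}  B3 = {5, 9}  B4 = {8, 9}  B5 = {7, 8}  B6 = {4, 7}  B7 = {3, 4}  B8 = {3, 6}  B9 = {2, 6}
Tree: B1–B2, B2–B3, B3–B4, B4–B5, B5–B6, B6–B7, B7–B8, B8–B9
Each bag holds 2 vertices, so the decomposition has width 1, which upper-bounds the treewidth. Since G has at least one edge (e.g. 1–10), it is not an edgeless graph, so tw(G) ≥ 1. Combining the bounds, tw(G) = 1.

1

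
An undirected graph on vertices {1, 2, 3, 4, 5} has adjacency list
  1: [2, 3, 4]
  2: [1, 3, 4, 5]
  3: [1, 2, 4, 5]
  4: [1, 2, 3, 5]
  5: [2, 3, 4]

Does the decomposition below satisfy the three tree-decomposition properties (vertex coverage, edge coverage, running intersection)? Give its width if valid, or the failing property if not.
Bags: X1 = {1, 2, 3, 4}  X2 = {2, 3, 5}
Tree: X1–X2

A tree decomposition must satisfy three properties: every vertex lies in some bag; for every edge, both endpoints lie together in some bag; and for every vertex, the bags containing it form a connected subtree. Here edge (4,5) lies in no bag, so the decomposition is invalid.

No — edge (4,5) lies in no bag.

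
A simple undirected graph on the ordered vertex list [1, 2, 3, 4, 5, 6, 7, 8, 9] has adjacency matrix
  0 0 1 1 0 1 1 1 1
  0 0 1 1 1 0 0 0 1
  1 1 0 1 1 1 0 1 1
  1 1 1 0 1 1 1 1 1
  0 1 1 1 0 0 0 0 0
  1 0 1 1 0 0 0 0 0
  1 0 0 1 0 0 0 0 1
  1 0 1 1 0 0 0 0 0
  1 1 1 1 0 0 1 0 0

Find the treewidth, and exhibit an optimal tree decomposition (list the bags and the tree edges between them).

Treewidth 3.
One such decomposition:
Bags: B1 = {1, 4, 7, 9}  B2 = {1, 3, 4, 9}  B3 = {2, 3, 4, 9}  B4 = {2, 3, 4, 5}  B5 = {1, 3, 4, 8}  B6 = {1, 3, 4, 6}
Tree: B1–B2, B2–B3, B3–B4, B2–B5, B2–B6

Every bag has size at most 4, so the width is 4 − 1 = 3 and tw(G) ≤ 3. Conversely, {1, 3, 4, 8} is a clique of size 4, and the vertices of any clique must share a bag in every tree decomposition; so some bag has ≥ 4 vertices and tw(G) ≥ 3. Hence tw(G) = 3 exactly.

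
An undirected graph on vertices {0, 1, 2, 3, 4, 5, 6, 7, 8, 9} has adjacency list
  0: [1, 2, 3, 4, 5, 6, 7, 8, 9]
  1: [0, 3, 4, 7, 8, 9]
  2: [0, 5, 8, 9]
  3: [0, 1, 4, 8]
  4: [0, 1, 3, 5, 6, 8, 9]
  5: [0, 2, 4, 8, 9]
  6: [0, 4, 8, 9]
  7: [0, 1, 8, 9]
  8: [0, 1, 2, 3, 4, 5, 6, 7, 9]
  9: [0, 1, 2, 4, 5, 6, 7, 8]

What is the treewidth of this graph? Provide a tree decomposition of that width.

Every bag has size at most 5, so the width is 5 − 1 = 4 and tw(G) ≤ 4. On the other hand G contains the 5-clique {0, 2, 5, 8, 9}. A clique must lie in a single bag of any decomposition, so no decomposition can have width below 4. The upper and lower bounds meet at 4, so that is the treewidth.

Treewidth 4.
One optimal decomposition is:
Bags: B1 = {0, 4, 5, 8, 9}  B2 = {0, 1, 4, 8, 9}  B3 = {0, 4, 6, 8, 9}  B4 = {0, 1, 3, 4, 8}  B5 = {0, 1, 7, 8, 9}  B6 = {0, 2, 5, 8, 9}
Tree: B1–B2, B2–B3, B2–B4, B2–B5, B1–B6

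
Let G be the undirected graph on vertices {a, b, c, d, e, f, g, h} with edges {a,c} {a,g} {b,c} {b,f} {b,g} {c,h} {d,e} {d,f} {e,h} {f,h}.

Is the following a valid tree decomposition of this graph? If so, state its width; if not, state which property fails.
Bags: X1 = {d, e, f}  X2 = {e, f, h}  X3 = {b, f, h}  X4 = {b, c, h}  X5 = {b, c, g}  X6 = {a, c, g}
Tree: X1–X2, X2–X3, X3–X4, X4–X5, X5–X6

Yes; width 2.

Checking the three conditions: (i) the bags cover all of {a, b, c, d, e, f, g, h}; (ii) for each edge, some bag contains both endpoints; (iii) the bags containing any fixed vertex form a subtree. All hold, so the decomposition is valid with width 3 − 1 = 2.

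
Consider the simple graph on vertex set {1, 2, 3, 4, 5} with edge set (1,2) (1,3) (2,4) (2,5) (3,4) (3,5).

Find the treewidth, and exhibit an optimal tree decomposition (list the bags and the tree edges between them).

Treewidth 2.
Bags: B1 = {1, 2, 3}  B2 = {2, 3, 4}  B3 = {2, 3, 5}
Tree: B1–B2, B2–B3

Each bag holds 3 vertices, so the decomposition has width 2, which upper-bounds the treewidth. For the lower bound, G contains the cycle 1–3–4–2–1, so G is not a forest; only forests have treewidth ≤ 1, hence tw(G) ≥ 2. The upper and lower bounds meet at 2, so that is the treewidth.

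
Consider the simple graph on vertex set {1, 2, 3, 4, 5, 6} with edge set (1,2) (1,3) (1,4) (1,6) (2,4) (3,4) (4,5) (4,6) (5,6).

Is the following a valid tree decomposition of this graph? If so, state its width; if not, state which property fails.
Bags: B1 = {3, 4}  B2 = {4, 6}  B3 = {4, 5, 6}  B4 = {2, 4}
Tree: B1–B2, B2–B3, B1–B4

A tree decomposition must satisfy three properties: every vertex lies in some bag; for every edge, both endpoints lie together in some bag; and for every vertex, the bags containing it form a connected subtree. Here vertex 1 appears in no bag, so the decomposition is invalid.

No — vertex 1 appears in no bag.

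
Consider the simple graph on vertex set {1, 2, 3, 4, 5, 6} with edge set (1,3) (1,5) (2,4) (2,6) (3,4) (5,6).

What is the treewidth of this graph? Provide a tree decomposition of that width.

The largest bag has 3 vertices, giving width 2; this decomposition certifies tw(G) ≤ 2. The edges 1–3–4–2–6–5–1 form a cycle, so G is not a tree and its treewidth is at least 2. The upper and lower bounds meet at 2, so that is the treewidth.

Treewidth 2.
Bags: B1 = {1, 3, 4}  B2 = {1, 2, 4}  B3 = {1, 2, 6}  B4 = {1, 5, 6}
Tree: B1–B2, B2–B3, B3–B4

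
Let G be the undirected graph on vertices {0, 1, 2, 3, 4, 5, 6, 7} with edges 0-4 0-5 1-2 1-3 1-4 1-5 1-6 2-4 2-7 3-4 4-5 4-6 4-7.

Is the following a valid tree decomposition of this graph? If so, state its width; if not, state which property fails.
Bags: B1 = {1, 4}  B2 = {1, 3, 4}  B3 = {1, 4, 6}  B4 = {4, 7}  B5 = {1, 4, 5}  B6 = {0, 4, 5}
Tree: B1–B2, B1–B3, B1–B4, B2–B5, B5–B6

A tree decomposition must satisfy three properties: every vertex lies in some bag; for every edge, both endpoints lie together in some bag; and for every vertex, the bags containing it form a connected subtree. Here vertex 2 appears in no bag, so the decomposition is invalid.

No — vertex 2 appears in no bag.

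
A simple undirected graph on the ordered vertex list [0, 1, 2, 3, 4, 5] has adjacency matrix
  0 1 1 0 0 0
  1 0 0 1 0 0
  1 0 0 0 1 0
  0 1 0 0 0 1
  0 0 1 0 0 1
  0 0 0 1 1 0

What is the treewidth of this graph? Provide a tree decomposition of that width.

Treewidth 2.
One such decomposition:
Bags: B1 = {3, 4, 5}  B2 = {1, 3, 4}  B3 = {0, 1, 4}  B4 = {0, 2, 4}
Tree: B1–B2, B2–B3, B3–B4

Every bag has size at most 3, so the width is 3 − 1 = 2 and tw(G) ≤ 2. For the lower bound, G contains the cycle 4–5–3–1–0–2–4, so G is not a forest; only forests have treewidth ≤ 1, hence tw(G) ≥ 2. Hence tw(G) = 2 exactly.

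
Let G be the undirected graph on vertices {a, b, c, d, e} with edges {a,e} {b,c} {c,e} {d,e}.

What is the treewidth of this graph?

1

A width-1 tree decomposition is:
Bags: B1 = {d, e}  B2 = {a, e}  B3 = {c, e}  B4 = {b, c}
Tree: B1–B2, B1–B3, B3–B4
Each bag holds 2 vertices, so the decomposition has width 1, which upper-bounds the treewidth. Any graph with an edge has treewidth ≥ 1, and G has the edge d–e. Combining the bounds, tw(G) = 1.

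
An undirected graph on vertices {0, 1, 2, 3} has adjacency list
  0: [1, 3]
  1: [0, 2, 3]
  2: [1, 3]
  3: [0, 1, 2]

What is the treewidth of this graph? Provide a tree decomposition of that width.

Treewidth 2.
Bags: B1 = {0, 1, 3}  B2 = {1, 2, 3}
Tree: B1–B2

Each bag holds 3 vertices, so the decomposition has width 2, which upper-bounds the treewidth. Conversely, {0, 1, 3} is a clique of size 3, and the vertices of any clique must share a bag in every tree decomposition; so some bag has ≥ 3 vertices and tw(G) ≥ 2. Hence tw(G) = 2 exactly.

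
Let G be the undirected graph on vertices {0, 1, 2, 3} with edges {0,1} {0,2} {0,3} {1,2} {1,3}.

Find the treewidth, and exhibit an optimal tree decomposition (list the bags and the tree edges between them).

The largest bag has 3 vertices, giving width 2; this decomposition certifies tw(G) ≤ 2. On the other hand G contains the 3-clique {0, 1, 2}. A clique must lie in a single bag of any decomposition, so no decomposition can have width below 2. Hence tw(G) = 2 exactly.

Treewidth 2.
One optimal decomposition is:
Bags: B1 = {0, 1, 3}  B2 = {0, 1, 2}
Tree: B1–B2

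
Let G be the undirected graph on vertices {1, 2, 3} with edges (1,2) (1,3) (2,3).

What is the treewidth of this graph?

2

A width-2 tree decomposition is:
Bags: B1 = {1, 2, 3}
Tree: (single bag)
With just one bag of size 3, the width is 3 − 1 = 2, so tw(G) ≤ 2. On the other hand G contains the 3-clique {1, 2, 3}. A clique must lie in a single bag of any decomposition, so no decomposition can have width below 2. Combining the bounds, tw(G) = 2.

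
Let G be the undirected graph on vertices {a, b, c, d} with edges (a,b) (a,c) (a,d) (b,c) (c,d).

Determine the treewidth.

A width-2 tree decomposition is:
Bags: B1 = {a, b, c}  B2 = {a, c, d}
Tree: B1–B2
The largest bag has 3 vertices, giving width 2; this decomposition certifies tw(G) ≤ 2. For the lower bound, the 3 vertices {a, c, d} are pairwise adjacent, and any tree decomposition puts a clique entirely inside one bag — forcing width ≥ 2. The upper and lower bounds meet at 2, so that is the treewidth.

2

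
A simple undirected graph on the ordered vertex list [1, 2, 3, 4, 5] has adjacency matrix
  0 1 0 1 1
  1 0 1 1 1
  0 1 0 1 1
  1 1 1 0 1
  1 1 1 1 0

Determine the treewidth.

3

A width-3 tree decomposition is:
Bags: B1 = {2, 3, 4, 5}  B2 = {1, 2, 4, 5}
Tree: B1–B2
The largest bag has 4 vertices, giving width 3; this decomposition certifies tw(G) ≤ 3. On the other hand G contains the 4-clique {1, 2, 4, 5}. A clique must lie in a single bag of any decomposition, so no decomposition can have width below 3. The upper and lower bounds meet at 3, so that is the treewidth.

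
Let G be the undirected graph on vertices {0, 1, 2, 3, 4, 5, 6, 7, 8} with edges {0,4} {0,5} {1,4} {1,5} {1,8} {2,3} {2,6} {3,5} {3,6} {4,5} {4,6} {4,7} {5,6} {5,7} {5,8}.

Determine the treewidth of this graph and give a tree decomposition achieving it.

The largest bag has 3 vertices, giving width 2; this decomposition certifies tw(G) ≤ 2. On the other hand G contains the 3-clique {2, 3, 6}. A clique must lie in a single bag of any decomposition, so no decomposition can have width below 2. Combining the bounds, tw(G) = 2.

Treewidth 2.
Bags: B1 = {3, 5, 6}  B2 = {4, 5, 6}  B3 = {1, 4, 5}  B4 = {4, 5, 7}  B5 = {0, 4, 5}  B6 = {1, 5, 8}  B7 = {2, 3, 6}
Tree: B1–B2, B2–B3, B3–B4, B4–B5, B3–B6, B1–B7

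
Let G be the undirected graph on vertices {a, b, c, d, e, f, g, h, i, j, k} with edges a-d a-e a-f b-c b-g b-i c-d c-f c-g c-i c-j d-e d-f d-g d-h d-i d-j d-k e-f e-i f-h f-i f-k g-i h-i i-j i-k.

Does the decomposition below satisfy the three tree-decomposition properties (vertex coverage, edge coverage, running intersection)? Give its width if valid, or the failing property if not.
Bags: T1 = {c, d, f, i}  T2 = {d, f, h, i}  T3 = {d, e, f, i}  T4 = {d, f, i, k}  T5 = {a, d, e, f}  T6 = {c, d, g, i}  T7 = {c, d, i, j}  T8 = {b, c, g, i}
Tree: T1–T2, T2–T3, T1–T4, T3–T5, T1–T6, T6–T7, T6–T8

Vertex coverage: the bags together contain {a, b, c, d, e, f, g, h, i, j, k}, the full vertex set. Edge coverage: each edge of G has both endpoints in at least one bag. Running intersection: for every vertex, the bags containing it form a connected subtree. All three properties hold, so this is a valid tree decomposition of width max|bag| − 1 = 3, and hence tw(G) ≤ 3.

Yes; width 3.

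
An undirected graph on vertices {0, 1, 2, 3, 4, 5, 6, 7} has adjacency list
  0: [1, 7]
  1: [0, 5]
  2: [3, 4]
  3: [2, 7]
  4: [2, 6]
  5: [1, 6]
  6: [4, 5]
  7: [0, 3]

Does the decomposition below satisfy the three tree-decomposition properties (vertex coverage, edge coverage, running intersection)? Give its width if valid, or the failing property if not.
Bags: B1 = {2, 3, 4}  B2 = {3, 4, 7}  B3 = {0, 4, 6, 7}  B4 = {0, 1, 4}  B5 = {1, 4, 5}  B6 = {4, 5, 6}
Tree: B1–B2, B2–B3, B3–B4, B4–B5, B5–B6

No — bags containing vertex 6 are not connected in the tree.

A tree decomposition must satisfy three properties: every vertex lies in some bag; for every edge, both endpoints lie together in some bag; and for every vertex, the bags containing it form a connected subtree. Here bags containing vertex 6 are not connected in the tree, so the decomposition is invalid.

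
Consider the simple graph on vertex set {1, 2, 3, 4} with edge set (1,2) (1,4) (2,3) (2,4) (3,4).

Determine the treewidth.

2

A width-2 tree decomposition is:
Bags: B1 = {1, 2, 4}  B2 = {2, 3, 4}
Tree: B1–B2
Each bag holds 3 vertices, so the decomposition has width 2, which upper-bounds the treewidth. On the other hand G contains the 3-clique {1, 2, 4}. A clique must lie in a single bag of any decomposition, so no decomposition can have width below 2. Hence tw(G) = 2 exactly.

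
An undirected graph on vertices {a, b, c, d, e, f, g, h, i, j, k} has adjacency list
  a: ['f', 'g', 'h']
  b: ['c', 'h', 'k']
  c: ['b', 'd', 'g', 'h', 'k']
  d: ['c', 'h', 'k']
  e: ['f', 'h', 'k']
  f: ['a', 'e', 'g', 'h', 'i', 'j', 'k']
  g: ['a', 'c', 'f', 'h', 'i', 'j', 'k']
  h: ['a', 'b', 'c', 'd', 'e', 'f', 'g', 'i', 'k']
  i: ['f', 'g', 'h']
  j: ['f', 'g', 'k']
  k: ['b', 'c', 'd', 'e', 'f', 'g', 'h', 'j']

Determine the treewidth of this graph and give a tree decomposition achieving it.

Treewidth 3.
One optimal decomposition is:
Bags: B1 = {c, d, h, k}  B2 = {c, g, h, k}  B3 = {f, g, h, k}  B4 = {f, g, h, i}  B5 = {b, c, h, k}  B6 = {e, f, h, k}  B7 = {f, g, j, k}  B8 = {a, f, g, h}
Tree: B1–B2, B2–B3, B3–B4, B1–B5, B3–B6, B3–B7, B4–B8

The largest bag has 4 vertices, giving width 3; this decomposition certifies tw(G) ≤ 3. For the lower bound, the 4 vertices {f, g, j, k} are pairwise adjacent, and any tree decomposition puts a clique entirely inside one bag — forcing width ≥ 3. The upper and lower bounds meet at 3, so that is the treewidth.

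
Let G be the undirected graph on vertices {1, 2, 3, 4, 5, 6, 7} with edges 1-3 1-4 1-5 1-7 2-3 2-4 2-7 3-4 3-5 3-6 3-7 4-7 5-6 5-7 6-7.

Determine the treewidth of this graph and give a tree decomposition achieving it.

Each bag holds 4 vertices, so the decomposition has width 3, which upper-bounds the treewidth. On the other hand G contains the 4-clique {1, 3, 4, 7}. A clique must lie in a single bag of any decomposition, so no decomposition can have width below 3. The upper and lower bounds meet at 3, so that is the treewidth.

Treewidth 3.
One such decomposition:
Bags: B1 = {1, 3, 4, 7}  B2 = {1, 3, 5, 7}  B3 = {3, 5, 6, 7}  B4 = {2, 3, 4, 7}
Tree: B1–B2, B2–B3, B1–B4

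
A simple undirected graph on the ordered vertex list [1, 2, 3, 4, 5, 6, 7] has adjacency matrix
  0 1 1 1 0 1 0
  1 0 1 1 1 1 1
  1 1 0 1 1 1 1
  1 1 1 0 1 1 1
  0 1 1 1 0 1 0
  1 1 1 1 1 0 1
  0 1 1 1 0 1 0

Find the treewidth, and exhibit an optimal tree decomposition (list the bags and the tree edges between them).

Every bag has size at most 5, so the width is 5 − 1 = 4 and tw(G) ≤ 4. On the other hand G contains the 5-clique {1, 2, 3, 4, 6}. A clique must lie in a single bag of any decomposition, so no decomposition can have width below 4. Combining the bounds, tw(G) = 4.

Treewidth 4.
Bags: B1 = {2, 3, 4, 5, 6}  B2 = {2, 3, 4, 6, 7}  B3 = {1, 2, 3, 4, 6}
Tree: B1–B2, B1–B3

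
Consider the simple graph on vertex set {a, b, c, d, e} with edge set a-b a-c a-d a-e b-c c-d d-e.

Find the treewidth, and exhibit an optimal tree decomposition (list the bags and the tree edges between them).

The largest bag has 3 vertices, giving width 2; this decomposition certifies tw(G) ≤ 2. On the other hand G contains the 3-clique {a, d, e}. A clique must lie in a single bag of any decomposition, so no decomposition can have width below 2. Combining the bounds, tw(G) = 2.

Treewidth 2.
Bags: B1 = {a, b, c}  B2 = {a, c, d}  B3 = {a, d, e}
Tree: B1–B2, B2–B3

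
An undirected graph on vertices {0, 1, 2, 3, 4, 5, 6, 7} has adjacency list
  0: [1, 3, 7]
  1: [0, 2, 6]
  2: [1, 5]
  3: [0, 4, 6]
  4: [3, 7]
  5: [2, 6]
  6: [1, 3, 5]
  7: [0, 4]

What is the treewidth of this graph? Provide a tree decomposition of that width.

Each bag holds 3 vertices, so the decomposition has width 2, which upper-bounds the treewidth. For the lower bound, G contains the cycle 7–4–3–0–7, so G is not a forest; only forests have treewidth ≤ 1, hence tw(G) ≥ 2. The upper and lower bounds meet at 2, so that is the treewidth.

Treewidth 2.
Bags: B1 = {0, 4, 7}  B2 = {0, 3, 4}  B3 = {0, 1, 3}  B4 = {1, 3, 6}  B5 = {1, 2, 6}  B6 = {2, 5, 6}
Tree: B1–B2, B2–B3, B3–B4, B4–B5, B5–B6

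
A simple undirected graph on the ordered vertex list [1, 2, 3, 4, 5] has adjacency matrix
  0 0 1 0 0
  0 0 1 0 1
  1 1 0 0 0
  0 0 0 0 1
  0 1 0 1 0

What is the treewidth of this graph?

A width-1 tree decomposition is:
Bags: B1 = {2, 5}  B2 = {4, 5}  B3 = {2, 3}  B4 = {1, 3}
Tree: B1–B2, B1–B3, B3–B4
Every bag has size at most 2, so the width is 2 − 1 = 1 and tw(G) ≤ 1. Since G has at least one edge (e.g. 5–2), it is not an edgeless graph, so tw(G) ≥ 1. Combining the bounds, tw(G) = 1.

1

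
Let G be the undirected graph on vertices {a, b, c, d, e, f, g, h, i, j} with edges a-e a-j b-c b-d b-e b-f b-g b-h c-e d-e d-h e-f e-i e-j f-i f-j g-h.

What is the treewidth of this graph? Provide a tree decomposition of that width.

Treewidth 2.
One optimal decomposition is:
Bags: B1 = {b, d, e}  B2 = {b, c, e}  B3 = {b, e, f}  B4 = {e, f, j}  B5 = {b, d, h}  B6 = {b, g, h}  B7 = {e, f, i}  B8 = {a, e, j}
Tree: B1–B2, B1–B3, B3–B4, B1–B5, B5–B6, B4–B7, B4–B8

Every bag has size at most 3, so the width is 3 − 1 = 2 and tw(G) ≤ 2. For the lower bound, the 3 vertices {b, g, h} are pairwise adjacent, and any tree decomposition puts a clique entirely inside one bag — forcing width ≥ 2. Combining the bounds, tw(G) = 2.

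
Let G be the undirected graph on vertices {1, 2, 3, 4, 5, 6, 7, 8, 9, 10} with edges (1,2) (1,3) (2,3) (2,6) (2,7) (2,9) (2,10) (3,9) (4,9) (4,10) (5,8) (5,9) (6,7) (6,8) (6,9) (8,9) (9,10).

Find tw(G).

A width-2 tree decomposition is:
Bags: B1 = {2, 6, 9}  B2 = {2, 9, 10}  B3 = {2, 3, 9}  B4 = {6, 8, 9}  B5 = {1, 2, 3}  B6 = {4, 9, 10}  B7 = {2, 6, 7}  B8 = {5, 8, 9}
Tree: B1–B2, B1–B3, B1–B4, B3–B5, B2–B6, B1–B7, B4–B8
The largest bag has 3 vertices, giving width 2; this decomposition certifies tw(G) ≤ 2. Conversely, {1, 2, 3} is a clique of size 3, and the vertices of any clique must share a bag in every tree decomposition; so some bag has ≥ 3 vertices and tw(G) ≥ 2. The upper and lower bounds meet at 2, so that is the treewidth.

2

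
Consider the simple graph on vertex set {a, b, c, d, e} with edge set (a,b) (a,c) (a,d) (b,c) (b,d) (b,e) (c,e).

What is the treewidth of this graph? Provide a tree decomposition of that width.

The largest bag has 3 vertices, giving width 2; this decomposition certifies tw(G) ≤ 2. On the other hand G contains the 3-clique {a, b, d}. A clique must lie in a single bag of any decomposition, so no decomposition can have width below 2. The upper and lower bounds meet at 2, so that is the treewidth.

Treewidth 2.
One optimal decomposition is:
Bags: B1 = {a, b, d}  B2 = {a, b, c}  B3 = {b, c, e}
Tree: B1–B2, B2–B3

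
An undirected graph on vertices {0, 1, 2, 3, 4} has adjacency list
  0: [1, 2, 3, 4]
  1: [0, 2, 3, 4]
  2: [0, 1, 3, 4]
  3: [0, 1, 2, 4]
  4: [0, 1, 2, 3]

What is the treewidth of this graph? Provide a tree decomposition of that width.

With just one bag of size 5, the width is 5 − 1 = 4, so tw(G) ≤ 4. For the lower bound, the 5 vertices {0, 1, 2, 3, 4} are pairwise adjacent, and any tree decomposition puts a clique entirely inside one bag — forcing width ≥ 4. The upper and lower bounds meet at 4, so that is the treewidth.

Treewidth 4.
One optimal decomposition is:
Bags: B1 = {0, 1, 2, 3, 4}
Tree: (single bag)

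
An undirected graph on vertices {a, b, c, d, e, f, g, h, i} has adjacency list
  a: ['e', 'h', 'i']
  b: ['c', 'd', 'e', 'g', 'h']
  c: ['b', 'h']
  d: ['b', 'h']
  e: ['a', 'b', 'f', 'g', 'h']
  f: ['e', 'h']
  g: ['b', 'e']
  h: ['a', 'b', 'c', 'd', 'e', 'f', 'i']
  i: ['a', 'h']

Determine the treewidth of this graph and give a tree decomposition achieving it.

Treewidth 2.
Bags: B1 = {b, e, h}  B2 = {b, e, g}  B3 = {a, e, h}  B4 = {b, d, h}  B5 = {b, c, h}  B6 = {e, f, h}  B7 = {a, h, i}
Tree: B1–B2, B1–B3, B1–B4, B4–B5, B1–B6, B3–B7

Every bag has size at most 3, so the width is 3 − 1 = 2 and tw(G) ≤ 2. Conversely, {b, e, g} is a clique of size 3, and the vertices of any clique must share a bag in every tree decomposition; so some bag has ≥ 3 vertices and tw(G) ≥ 2. Therefore the treewidth is 2.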